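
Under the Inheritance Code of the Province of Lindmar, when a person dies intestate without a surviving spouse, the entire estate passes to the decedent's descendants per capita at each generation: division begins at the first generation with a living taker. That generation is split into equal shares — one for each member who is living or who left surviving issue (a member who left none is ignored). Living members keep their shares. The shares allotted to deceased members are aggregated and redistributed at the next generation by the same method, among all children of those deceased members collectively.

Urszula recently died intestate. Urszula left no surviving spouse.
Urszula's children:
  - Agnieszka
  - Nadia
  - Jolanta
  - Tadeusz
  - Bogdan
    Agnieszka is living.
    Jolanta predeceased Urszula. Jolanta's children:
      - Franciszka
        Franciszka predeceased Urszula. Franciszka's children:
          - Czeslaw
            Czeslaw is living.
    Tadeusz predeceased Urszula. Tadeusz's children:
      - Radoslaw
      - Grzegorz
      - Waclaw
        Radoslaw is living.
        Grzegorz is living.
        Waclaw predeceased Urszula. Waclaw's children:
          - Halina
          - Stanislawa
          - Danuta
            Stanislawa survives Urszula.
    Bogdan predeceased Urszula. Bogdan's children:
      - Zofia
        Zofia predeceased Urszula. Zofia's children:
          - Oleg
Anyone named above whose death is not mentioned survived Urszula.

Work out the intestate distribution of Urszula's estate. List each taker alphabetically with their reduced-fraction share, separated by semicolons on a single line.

Agnieszka 1/5; Czeslaw 9/125; Danuta 9/125; Grzegorz 3/25; Halina 9/125; Nadia 1/5; Oleg 9/125; Radoslaw 3/25; Stanislawa 9/125

There is no surviving spouse, so the entire estate passes to Urszula's descendants per capita at each generation.
At generation 1 (Agnieszka, Nadia, Jolanta, Tadeusz, Bogdan) there are 5 shares of (1)/5 = 1/5 each.
Living: Agnieszka and Nadia — each takes 1/5.
Deceased: Jolanta, Tadeusz, and Bogdan. Their combined 3/5 is pooled and carried to generation 2.
At generation 2 (Franciszka, Radoslaw, Grzegorz, Waclaw, Zofia) there are 5 shares of (3/5)/5 = 3/25 each.
Living: Radoslaw and Grzegorz — each takes 3/25.
Deceased: Franciszka, Waclaw, and Zofia. Their combined 9/25 is pooled and carried to generation 3.
At generation 3 (Czeslaw, Halina, Stanislawa, Danuta, Oleg) there are 5 shares of (9/25)/5 = 9/125 each.
Living: Czeslaw, Halina, Stanislawa, Danuta, and Oleg — each takes 9/125.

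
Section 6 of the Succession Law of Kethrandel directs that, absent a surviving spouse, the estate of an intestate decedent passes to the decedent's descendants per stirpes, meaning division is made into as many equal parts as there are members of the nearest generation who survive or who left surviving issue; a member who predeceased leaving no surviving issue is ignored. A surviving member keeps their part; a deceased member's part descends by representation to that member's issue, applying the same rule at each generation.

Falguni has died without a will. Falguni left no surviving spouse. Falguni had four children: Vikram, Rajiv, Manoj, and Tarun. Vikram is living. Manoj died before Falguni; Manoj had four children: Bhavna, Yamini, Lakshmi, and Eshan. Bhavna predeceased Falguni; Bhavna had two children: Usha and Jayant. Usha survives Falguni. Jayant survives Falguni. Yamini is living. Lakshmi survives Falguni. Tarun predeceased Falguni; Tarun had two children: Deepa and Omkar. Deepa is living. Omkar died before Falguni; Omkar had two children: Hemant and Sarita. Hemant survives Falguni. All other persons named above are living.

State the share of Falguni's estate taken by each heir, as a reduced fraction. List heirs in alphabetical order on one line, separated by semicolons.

Deepa 1/8; Eshan 1/16; Hemant 1/16; Jayant 1/32; Lakshmi 1/16; Rajiv 1/4; Sarita 1/16; Usha 1/32; Vikram 1/4; Yamini 1/16

There is no surviving spouse, so the entire estate passes to Falguni's descendants per stirpes.
The estate is divided into 4 equal shares of 1/4 among Vikram, Rajiv, Manoj, Tarun.
Vikram is living and takes 1/4.
Rajiv is living and takes 1/4.
Manoj predeceased; the 1/4 allotted to Manoj's branch passes to Manoj's issue by representation.
The 1/4 is divided into 4 equal shares of 1/16 among Bhavna, Yamini, Lakshmi, Eshan.
Bhavna predeceased; the 1/16 allotted to Bhavna's branch passes to Bhavna's issue by representation.
The 1/16 is divided into 2 equal shares of 1/32 among Usha, Jayant.
Usha is living and takes 1/32.
Jayant is living and takes 1/32.
Yamini is living and takes 1/16.
Lakshmi is living and takes 1/16.
Eshan is living and takes 1/16.
Tarun predeceased; the 1/4 allotted to Tarun's branch passes to Tarun's issue by representation.
The 1/4 is divided into 2 equal shares of 1/8 among Deepa, Omkar.
Deepa is living and takes 1/8.
Omkar predeceased; the 1/8 allotted to Omkar's branch passes to Omkar's issue by representation.
The 1/8 is divided into 2 equal shares of 1/16 among Hemant, Sarita.
Hemant is living and takes 1/16.
Sarita is living and takes 1/16.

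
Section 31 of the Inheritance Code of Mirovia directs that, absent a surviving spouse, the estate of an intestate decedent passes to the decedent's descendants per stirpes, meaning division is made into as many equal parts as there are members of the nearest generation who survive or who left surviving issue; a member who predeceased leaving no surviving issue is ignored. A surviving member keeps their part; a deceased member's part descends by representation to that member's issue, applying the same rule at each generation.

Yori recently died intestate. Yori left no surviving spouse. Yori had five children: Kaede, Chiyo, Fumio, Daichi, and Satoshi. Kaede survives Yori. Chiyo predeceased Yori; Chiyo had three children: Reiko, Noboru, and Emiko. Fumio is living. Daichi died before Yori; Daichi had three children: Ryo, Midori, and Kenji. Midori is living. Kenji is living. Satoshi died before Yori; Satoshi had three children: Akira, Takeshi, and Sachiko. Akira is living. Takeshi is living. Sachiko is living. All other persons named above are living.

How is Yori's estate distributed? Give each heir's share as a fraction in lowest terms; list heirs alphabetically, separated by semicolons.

Akira 1/15; Emiko 1/15; Fumio 1/5; Kaede 1/5; Kenji 1/15; Midori 1/15; Noboru 1/15; Reiko 1/15; Ryo 1/15; Sachiko 1/15; Takeshi 1/15

There is no surviving spouse, so the entire estate passes to Yori's descendants per stirpes.
The estate is divided into 5 equal shares of 1/5 among Kaede, Chiyo, Fumio, Daichi, Satoshi.
Kaede is living and takes 1/5.
Chiyo predeceased; the 1/5 allotted to Chiyo's branch passes to Chiyo's issue by representation.
The 1/5 is divided into 3 equal shares of 1/15 among Reiko, Noboru, Emiko.
Reiko is living and takes 1/15.
Noboru is living and takes 1/15.
Emiko is living and takes 1/15.
Fumio is living and takes 1/5.
Daichi predeceased; the 1/5 allotted to Daichi's branch passes to Daichi's issue by representation.
The 1/5 is divided into 3 equal shares of 1/15 among Ryo, Midori, Kenji.
Ryo is living and takes 1/15.
Midori is living and takes 1/15.
Kenji is living and takes 1/15.
Satoshi predeceased; the 1/5 allotted to Satoshi's branch passes to Satoshi's issue by representation.
The 1/5 is divided into 3 equal shares of 1/15 among Akira, Takeshi, Sachiko.
Akira is living and takes 1/15.
Takeshi is living and takes 1/15.
Sachiko is living and takes 1/15.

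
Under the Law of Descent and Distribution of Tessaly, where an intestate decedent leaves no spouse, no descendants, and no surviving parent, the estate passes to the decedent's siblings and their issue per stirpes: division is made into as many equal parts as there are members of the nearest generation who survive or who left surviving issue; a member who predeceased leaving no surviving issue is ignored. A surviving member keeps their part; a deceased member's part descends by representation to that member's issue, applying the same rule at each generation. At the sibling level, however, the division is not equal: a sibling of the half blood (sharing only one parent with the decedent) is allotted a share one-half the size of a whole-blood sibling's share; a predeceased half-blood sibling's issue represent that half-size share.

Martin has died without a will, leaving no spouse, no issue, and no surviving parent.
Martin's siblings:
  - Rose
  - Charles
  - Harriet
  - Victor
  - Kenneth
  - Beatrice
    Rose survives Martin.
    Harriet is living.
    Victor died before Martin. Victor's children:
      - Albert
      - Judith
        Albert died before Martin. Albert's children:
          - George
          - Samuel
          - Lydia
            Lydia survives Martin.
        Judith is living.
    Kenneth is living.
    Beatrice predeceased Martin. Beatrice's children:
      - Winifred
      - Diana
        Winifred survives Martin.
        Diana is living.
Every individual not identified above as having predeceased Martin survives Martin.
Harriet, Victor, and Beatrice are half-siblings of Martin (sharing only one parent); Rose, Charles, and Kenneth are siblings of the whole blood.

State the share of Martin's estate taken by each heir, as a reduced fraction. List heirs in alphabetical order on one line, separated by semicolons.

Charles 2/9; Diana 1/18; George 1/54; Harriet 1/9; Judith 1/18; Kenneth 2/9; Lydia 1/54; Rose 2/9; Samuel 1/54; Winifred 1/18

No spouse, descendants, or parent survives, so the estate passes to Martin's siblings per stirpes.
Half-blood siblings count for one-half the weight of whole-blood siblings at the initial division.
Dividing 1 in proportion to weights (total weight 9/2): Rose (weight 1) → 2/9; Charles (weight 1) → 2/9; Harriet (weight 1/2) → 1/9; Victor (weight 1/2) → 1/9; Kenneth (weight 1) → 2/9; Beatrice (weight 1/2) → 1/9.
Rose is living and takes 2/9.
Charles is living and takes 2/9.
Harriet is living and takes 1/9.
Victor predeceased; the 1/9 allotted to Victor's branch passes to Victor's issue by representation.
The 1/9 is divided into 2 equal shares of 1/18 among Albert, Judith.
Albert predeceased; the 1/18 allotted to Albert's branch passes to Albert's issue by representation.
The 1/18 is divided into 3 equal shares of 1/54 among George, Samuel, Lydia.
George is living and takes 1/54.
Samuel is living and takes 1/54.
Lydia is living and takes 1/54.
Judith is living and takes 1/18.
Kenneth is living and takes 2/9.
Beatrice predeceased; the 1/9 allotted to Beatrice's branch passes to Beatrice's issue by representation.
The 1/9 is divided into 2 equal shares of 1/18 among Winifred, Diana.
Winifred is living and takes 1/18.
Diana is living and takes 1/18.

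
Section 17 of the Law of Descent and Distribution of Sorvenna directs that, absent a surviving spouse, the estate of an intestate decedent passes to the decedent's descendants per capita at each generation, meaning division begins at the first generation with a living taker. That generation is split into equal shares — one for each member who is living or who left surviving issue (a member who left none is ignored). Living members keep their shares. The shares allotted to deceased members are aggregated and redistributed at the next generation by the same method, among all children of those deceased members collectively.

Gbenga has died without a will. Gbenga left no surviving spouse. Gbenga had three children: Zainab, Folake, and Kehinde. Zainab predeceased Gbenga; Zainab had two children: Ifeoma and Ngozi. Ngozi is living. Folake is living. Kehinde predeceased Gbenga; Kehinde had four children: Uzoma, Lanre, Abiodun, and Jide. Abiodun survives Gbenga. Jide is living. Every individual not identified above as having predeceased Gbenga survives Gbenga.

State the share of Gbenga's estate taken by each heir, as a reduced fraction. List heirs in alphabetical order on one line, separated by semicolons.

There is no surviving spouse, so the entire estate passes to Gbenga's descendants per capita at each generation.
At generation 1 (Zainab, Folake, Kehinde) there are 3 shares of (1)/3 = 1/3 each.
Living: Folake — each takes 1/3.
Deceased: Zainab and Kehinde. Their combined 2/3 is pooled and carried to generation 2.
At generation 2 (Ifeoma, Ngozi, Uzoma, Lanre, Abiodun, Jide) there are 6 shares of (2/3)/6 = 1/9 each.
Living: Ifeoma, Ngozi, Uzoma, Lanre, Abiodun, and Jide — each takes 1/9.

Abiodun 1/9; Folake 1/3; Ifeoma 1/9; Jide 1/9; Lanre 1/9; Ngozi 1/9; Uzoma 1/9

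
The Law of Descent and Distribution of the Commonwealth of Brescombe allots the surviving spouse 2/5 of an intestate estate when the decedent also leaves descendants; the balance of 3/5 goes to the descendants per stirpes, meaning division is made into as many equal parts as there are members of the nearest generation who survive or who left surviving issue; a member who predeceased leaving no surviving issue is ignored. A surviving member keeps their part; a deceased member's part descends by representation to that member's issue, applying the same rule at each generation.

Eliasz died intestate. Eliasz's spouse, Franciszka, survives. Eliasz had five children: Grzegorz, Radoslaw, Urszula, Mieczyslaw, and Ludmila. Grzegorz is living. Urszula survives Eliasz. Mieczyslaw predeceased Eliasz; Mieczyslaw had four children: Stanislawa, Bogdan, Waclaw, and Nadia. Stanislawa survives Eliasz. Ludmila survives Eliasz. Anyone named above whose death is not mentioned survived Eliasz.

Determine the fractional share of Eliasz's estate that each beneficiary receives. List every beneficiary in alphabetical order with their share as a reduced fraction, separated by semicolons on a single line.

Franciszka, as surviving spouse, takes 2/5.
The remaining 3/5 passes to Eliasz's descendants per stirpes.
The 3/5 is divided into 5 equal shares of 3/25 among Grzegorz, Radoslaw, Urszula, Mieczyslaw, Ludmila.
Grzegorz is living and takes 3/25.
Radoslaw is living and takes 3/25.
Urszula is living and takes 3/25.
Mieczyslaw predeceased; the 3/25 allotted to Mieczyslaw's branch passes to Mieczyslaw's issue by representation.
The 3/25 is divided into 4 equal shares of 3/100 among Stanislawa, Bogdan, Waclaw, Nadia.
Stanislawa is living and takes 3/100.
Bogdan is living and takes 3/100.
Waclaw is living and takes 3/100.
Nadia is living and takes 3/100.
Ludmila is living and takes 3/25.

Bogdan 3/100; Franciszka 2/5; Grzegorz 3/25; Ludmila 3/25; Nadia 3/100; Radoslaw 3/25; Stanislawa 3/100; Urszula 3/25; Waclaw 3/100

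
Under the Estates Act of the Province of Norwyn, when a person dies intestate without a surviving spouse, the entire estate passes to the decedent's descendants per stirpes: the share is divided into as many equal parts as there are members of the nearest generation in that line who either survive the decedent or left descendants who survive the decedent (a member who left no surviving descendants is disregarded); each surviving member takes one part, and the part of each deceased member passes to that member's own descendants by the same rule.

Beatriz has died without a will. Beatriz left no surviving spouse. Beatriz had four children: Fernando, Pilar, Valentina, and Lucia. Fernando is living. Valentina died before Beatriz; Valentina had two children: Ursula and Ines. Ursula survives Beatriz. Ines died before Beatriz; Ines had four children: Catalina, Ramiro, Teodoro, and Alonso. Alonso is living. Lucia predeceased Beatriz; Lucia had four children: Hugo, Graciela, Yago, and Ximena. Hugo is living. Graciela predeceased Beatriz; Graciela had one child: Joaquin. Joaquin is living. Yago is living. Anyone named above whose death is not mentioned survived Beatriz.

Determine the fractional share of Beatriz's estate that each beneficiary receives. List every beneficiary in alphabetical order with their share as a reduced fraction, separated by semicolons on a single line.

Alonso 1/32; Catalina 1/32; Fernando 1/4; Hugo 1/16; Joaquin 1/16; Pilar 1/4; Ramiro 1/32; Teodoro 1/32; Ursula 1/8; Ximena 1/16; Yago 1/16

There is no surviving spouse, so the entire estate passes to Beatriz's descendants per stirpes.
The estate is divided into 4 equal shares of 1/4 among Fernando, Pilar, Valentina, Lucia.
Fernando is living and takes 1/4.
Pilar is living and takes 1/4.
Valentina predeceased; the 1/4 allotted to Valentina's branch passes to Valentina's issue by representation.
The 1/4 is divided into 2 equal shares of 1/8 among Ursula, Ines.
Ursula is living and takes 1/8.
Ines predeceased; the 1/8 allotted to Ines's branch passes to Ines's issue by representation.
The 1/8 is divided into 4 equal shares of 1/32 among Catalina, Ramiro, Teodoro, Alonso.
Catalina is living and takes 1/32.
Ramiro is living and takes 1/32.
Teodoro is living and takes 1/32.
Alonso is living and takes 1/32.
Lucia predeceased; the 1/4 allotted to Lucia's branch passes to Lucia's issue by representation.
The 1/4 is divided into 4 equal shares of 1/16 among Hugo, Graciela, Yago, Ximena.
Hugo is living and takes 1/16.
Graciela predeceased; the 1/16 allotted to Graciela's branch passes to Graciela's issue by representation.
Joaquin is the sole taker at this level and receives the full 1/16.
Yago is living and takes 1/16.
Ximena is living and takes 1/16.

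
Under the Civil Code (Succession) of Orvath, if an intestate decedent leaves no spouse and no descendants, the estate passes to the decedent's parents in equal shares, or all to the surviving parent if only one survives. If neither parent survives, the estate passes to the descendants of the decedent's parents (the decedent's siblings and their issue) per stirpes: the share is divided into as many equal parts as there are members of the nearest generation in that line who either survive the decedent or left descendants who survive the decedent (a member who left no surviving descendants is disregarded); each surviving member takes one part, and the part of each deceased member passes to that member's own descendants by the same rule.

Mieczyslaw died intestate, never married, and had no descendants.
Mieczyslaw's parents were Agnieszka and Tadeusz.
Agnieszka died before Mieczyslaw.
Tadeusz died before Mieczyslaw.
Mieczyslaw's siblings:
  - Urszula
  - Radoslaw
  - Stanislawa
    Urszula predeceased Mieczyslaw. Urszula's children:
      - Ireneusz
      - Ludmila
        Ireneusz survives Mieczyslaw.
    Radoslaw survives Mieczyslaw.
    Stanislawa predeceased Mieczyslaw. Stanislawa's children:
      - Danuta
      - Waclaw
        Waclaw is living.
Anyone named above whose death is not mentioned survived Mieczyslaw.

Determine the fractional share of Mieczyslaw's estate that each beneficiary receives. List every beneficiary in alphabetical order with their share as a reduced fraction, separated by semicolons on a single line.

Neither parent survives and there are no descendants, so the estate passes to Mieczyslaw's siblings and their issue per stirpes.
The estate is divided into 3 equal shares of 1/3 among Urszula, Radoslaw, Stanislawa.
Urszula predeceased; the 1/3 allotted to Urszula's branch passes to Urszula's issue by representation.
The 1/3 is divided into 2 equal shares of 1/6 among Ireneusz, Ludmila.
Ireneusz is living and takes 1/6.
Ludmila is living and takes 1/6.
Radoslaw is living and takes 1/3.
Stanislawa predeceased; the 1/3 allotted to Stanislawa's branch passes to Stanislawa's issue by representation.
The 1/3 is divided into 2 equal shares of 1/6 among Danuta, Waclaw.
Danuta is living and takes 1/6.
Waclaw is living and takes 1/6.

Danuta 1/6; Ireneusz 1/6; Ludmila 1/6; Radoslaw 1/3; Waclaw 1/6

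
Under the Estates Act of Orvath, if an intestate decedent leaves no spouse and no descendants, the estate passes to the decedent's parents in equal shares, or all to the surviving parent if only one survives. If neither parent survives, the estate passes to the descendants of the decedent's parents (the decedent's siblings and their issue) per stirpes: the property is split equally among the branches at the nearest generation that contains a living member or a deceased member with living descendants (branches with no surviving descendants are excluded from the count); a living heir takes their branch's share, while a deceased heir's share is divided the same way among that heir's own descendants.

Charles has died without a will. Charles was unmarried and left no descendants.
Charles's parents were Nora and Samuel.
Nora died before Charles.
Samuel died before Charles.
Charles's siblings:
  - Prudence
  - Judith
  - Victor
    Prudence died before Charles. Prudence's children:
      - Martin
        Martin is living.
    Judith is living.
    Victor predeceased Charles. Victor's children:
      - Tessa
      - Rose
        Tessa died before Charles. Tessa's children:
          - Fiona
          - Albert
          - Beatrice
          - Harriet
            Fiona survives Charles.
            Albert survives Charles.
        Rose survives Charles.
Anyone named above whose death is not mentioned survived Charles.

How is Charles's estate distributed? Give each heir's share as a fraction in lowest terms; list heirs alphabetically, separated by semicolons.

Albert 1/24; Beatrice 1/24; Fiona 1/24; Harriet 1/24; Judith 1/3; Martin 1/3; Rose 1/6

Neither parent survives and there are no descendants, so the estate passes to Charles's siblings and their issue per stirpes.
The estate is divided into 3 equal shares of 1/3 among Prudence, Judith, Victor.
Prudence predeceased; the 1/3 allotted to Prudence's branch passes to Prudence's issue by representation.
Martin is the sole taker at this level and receives the full 1/3.
Judith is living and takes 1/3.
Victor predeceased; the 1/3 allotted to Victor's branch passes to Victor's issue by representation.
The 1/3 is divided into 2 equal shares of 1/6 among Tessa, Rose.
Tessa predeceased; the 1/6 allotted to Tessa's branch passes to Tessa's issue by representation.
The 1/6 is divided into 4 equal shares of 1/24 among Fiona, Albert, Beatrice, Harriet.
Fiona is living and takes 1/24.
Albert is living and takes 1/24.
Beatrice is living and takes 1/24.
Harriet is living and takes 1/24.
Rose is living and takes 1/6.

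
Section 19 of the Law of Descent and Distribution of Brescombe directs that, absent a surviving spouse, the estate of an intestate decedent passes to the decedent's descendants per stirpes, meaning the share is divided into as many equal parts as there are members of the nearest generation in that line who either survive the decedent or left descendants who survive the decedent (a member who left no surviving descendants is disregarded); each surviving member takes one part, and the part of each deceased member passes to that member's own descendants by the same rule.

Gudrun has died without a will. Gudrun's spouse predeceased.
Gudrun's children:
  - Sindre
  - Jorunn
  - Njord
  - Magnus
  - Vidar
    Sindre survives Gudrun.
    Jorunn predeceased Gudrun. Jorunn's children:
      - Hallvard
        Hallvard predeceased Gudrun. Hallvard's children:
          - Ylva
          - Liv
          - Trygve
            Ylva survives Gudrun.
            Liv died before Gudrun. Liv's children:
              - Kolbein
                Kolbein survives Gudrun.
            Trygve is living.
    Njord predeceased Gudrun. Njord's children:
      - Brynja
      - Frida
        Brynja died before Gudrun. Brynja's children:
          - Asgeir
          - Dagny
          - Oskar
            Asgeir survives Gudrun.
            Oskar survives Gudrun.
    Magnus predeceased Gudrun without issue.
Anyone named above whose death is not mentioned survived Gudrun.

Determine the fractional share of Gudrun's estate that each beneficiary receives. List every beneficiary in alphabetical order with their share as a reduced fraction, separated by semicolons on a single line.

There is no surviving spouse, so the entire estate passes to Gudrun's descendants per stirpes.
Magnus left no surviving issue, so that branch lapses and is disregarded.
The estate is divided into 4 equal shares of 1/4 among Sindre, Jorunn, Njord, Vidar.
Sindre is living and takes 1/4.
Jorunn predeceased; the 1/4 allotted to Jorunn's branch passes to Jorunn's issue by representation.
Hallvard's line is the sole branch at this level, so the full 1/4 passes to Hallvard's issue by representation.
The 1/4 is divided into 3 equal shares of 1/12 among Ylva, Liv, Trygve.
Ylva is living and takes 1/12.
Liv predeceased; the 1/12 allotted to Liv's branch passes to Liv's issue by representation.
Kolbein is the sole taker at this level and receives the full 1/12.
Trygve is living and takes 1/12.
Njord predeceased; the 1/4 allotted to Njord's branch passes to Njord's issue by representation.
The 1/4 is divided into 2 equal shares of 1/8 among Brynja, Frida.
Brynja predeceased; the 1/8 allotted to Brynja's branch passes to Brynja's issue by representation.
The 1/8 is divided into 3 equal shares of 1/24 among Asgeir, Dagny, Oskar.
Asgeir is living and takes 1/24.
Dagny is living and takes 1/24.
Oskar is living and takes 1/24.
Frida is living and takes 1/8.
Vidar is living and takes 1/4.

Asgeir 1/24; Dagny 1/24; Frida 1/8; Kolbein 1/12; Oskar 1/24; Sindre 1/4; Trygve 1/12; Vidar 1/4; Ylva 1/12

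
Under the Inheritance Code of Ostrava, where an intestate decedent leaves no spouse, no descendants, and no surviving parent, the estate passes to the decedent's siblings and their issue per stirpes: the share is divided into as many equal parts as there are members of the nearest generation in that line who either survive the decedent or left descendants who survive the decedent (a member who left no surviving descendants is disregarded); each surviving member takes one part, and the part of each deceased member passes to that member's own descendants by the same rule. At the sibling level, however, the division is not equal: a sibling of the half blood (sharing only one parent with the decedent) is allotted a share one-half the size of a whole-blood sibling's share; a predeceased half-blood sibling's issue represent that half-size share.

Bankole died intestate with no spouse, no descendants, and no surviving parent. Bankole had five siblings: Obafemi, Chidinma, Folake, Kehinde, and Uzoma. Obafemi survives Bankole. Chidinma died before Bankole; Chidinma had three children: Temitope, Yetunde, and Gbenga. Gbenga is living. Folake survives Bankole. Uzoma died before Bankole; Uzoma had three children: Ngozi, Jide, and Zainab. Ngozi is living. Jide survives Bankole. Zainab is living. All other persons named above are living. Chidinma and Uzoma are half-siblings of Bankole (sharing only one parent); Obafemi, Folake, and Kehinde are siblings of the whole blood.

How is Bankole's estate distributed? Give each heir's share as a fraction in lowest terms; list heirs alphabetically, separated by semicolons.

No spouse, descendants, or parent survives, so the estate passes to Bankole's siblings per stirpes.
Half-blood siblings count for one-half the weight of whole-blood siblings at the initial division.
Dividing 1 in proportion to weights (total weight 4): Obafemi (weight 1) → 1/4; Chidinma (weight 1/2) → 1/8; Folake (weight 1) → 1/4; Kehinde (weight 1) → 1/4; Uzoma (weight 1/2) → 1/8.
Obafemi is living and takes 1/4.
Chidinma predeceased; the 1/8 allotted to Chidinma's branch passes to Chidinma's issue by representation.
The 1/8 is divided into 3 equal shares of 1/24 among Temitope, Yetunde, Gbenga.
Temitope is living and takes 1/24.
Yetunde is living and takes 1/24.
Gbenga is living and takes 1/24.
Folake is living and takes 1/4.
Kehinde is living and takes 1/4.
Uzoma predeceased; the 1/8 allotted to Uzoma's branch passes to Uzoma's issue by representation.
The 1/8 is divided into 3 equal shares of 1/24 among Ngozi, Jide, Zainab.
Ngozi is living and takes 1/24.
Jide is living and takes 1/24.
Zainab is living and takes 1/24.

Folake 1/4; Gbenga 1/24; Jide 1/24; Kehinde 1/4; Ngozi 1/24; Obafemi 1/4; Temitope 1/24; Yetunde 1/24; Zainab 1/24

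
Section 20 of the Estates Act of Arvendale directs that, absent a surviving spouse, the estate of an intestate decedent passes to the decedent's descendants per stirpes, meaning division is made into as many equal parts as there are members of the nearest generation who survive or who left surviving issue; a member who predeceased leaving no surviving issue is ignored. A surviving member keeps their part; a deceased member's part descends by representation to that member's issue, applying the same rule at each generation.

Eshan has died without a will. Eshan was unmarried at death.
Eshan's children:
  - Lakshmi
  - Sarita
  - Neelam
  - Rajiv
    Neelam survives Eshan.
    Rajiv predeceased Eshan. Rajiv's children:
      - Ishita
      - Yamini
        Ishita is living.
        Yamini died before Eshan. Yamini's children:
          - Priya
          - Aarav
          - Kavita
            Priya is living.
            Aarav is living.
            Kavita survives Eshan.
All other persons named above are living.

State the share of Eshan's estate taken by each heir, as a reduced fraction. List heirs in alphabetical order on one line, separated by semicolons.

There is no surviving spouse, so the entire estate passes to Eshan's descendants per stirpes.
The estate is divided into 4 equal shares of 1/4 among Lakshmi, Sarita, Neelam, Rajiv.
Lakshmi is living and takes 1/4.
Sarita is living and takes 1/4.
Neelam is living and takes 1/4.
Rajiv predeceased; the 1/4 allotted to Rajiv's branch passes to Rajiv's issue by representation.
The 1/4 is divided into 2 equal shares of 1/8 among Ishita, Yamini.
Ishita is living and takes 1/8.
Yamini predeceased; the 1/8 allotted to Yamini's branch passes to Yamini's issue by representation.
The 1/8 is divided into 3 equal shares of 1/24 among Priya, Aarav, Kavita.
Priya is living and takes 1/24.
Aarav is living and takes 1/24.
Kavita is living and takes 1/24.

Aarav 1/24; Ishita 1/8; Kavita 1/24; Lakshmi 1/4; Neelam 1/4; Priya 1/24; Sarita 1/4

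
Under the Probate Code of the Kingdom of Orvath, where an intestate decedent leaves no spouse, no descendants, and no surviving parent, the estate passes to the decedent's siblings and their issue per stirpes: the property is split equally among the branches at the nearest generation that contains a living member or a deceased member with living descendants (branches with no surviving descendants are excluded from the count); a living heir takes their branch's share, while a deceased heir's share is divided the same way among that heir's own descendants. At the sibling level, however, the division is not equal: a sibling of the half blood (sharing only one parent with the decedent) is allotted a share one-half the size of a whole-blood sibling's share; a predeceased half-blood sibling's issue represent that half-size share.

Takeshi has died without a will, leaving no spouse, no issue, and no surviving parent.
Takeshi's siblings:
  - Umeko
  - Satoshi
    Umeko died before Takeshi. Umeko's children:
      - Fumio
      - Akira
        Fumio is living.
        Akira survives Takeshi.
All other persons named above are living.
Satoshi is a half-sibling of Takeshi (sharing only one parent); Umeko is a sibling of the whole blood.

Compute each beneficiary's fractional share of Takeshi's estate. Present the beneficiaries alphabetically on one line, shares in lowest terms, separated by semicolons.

No spouse, descendants, or parent survives, so the estate passes to Takeshi's siblings per stirpes.
Half-blood siblings count for one-half the weight of whole-blood siblings at the initial division.
Dividing 1 in proportion to weights (total weight 3/2): Umeko (weight 1) → 2/3; Satoshi (weight 1/2) → 1/3.
Umeko predeceased; the 2/3 allotted to Umeko's branch passes to Umeko's issue by representation.
The 2/3 is divided into 2 equal shares of 1/3 among Fumio, Akira.
Fumio is living and takes 1/3.
Akira is living and takes 1/3.
Satoshi is living and takes 1/3.

Akira 1/3; Fumio 1/3; Satoshi 1/3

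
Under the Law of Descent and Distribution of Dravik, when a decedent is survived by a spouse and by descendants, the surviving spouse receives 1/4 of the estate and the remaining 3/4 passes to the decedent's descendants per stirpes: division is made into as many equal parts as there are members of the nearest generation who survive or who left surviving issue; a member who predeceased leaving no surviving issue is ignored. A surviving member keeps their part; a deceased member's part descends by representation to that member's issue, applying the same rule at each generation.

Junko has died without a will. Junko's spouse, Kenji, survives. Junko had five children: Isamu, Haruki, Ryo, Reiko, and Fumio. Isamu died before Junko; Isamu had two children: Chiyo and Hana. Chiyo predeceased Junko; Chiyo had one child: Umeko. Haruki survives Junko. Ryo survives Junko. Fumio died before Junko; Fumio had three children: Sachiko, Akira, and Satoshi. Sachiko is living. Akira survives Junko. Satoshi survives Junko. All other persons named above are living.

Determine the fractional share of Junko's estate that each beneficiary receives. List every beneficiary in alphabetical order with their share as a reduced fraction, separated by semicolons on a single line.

Kenji, as surviving spouse, takes 1/4.
The remaining 3/4 passes to Junko's descendants per stirpes.
The 3/4 is divided into 5 equal shares of 3/20 among Isamu, Haruki, Ryo, Reiko, Fumio.
Isamu predeceased; the 3/20 allotted to Isamu's branch passes to Isamu's issue by representation.
The 3/20 is divided into 2 equal shares of 3/40 among Chiyo, Hana.
Chiyo predeceased; the 3/40 allotted to Chiyo's branch passes to Chiyo's issue by representation.
Umeko is the sole taker at this level and receives the full 3/40.
Hana is living and takes 3/40.
Haruki is living and takes 3/20.
Ryo is living and takes 3/20.
Reiko is living and takes 3/20.
Fumio predeceased; the 3/20 allotted to Fumio's branch passes to Fumio's issue by representation.
The 3/20 is divided into 3 equal shares of 1/20 among Sachiko, Akira, Satoshi.
Sachiko is living and takes 1/20.
Akira is living and takes 1/20.
Satoshi is living and takes 1/20.

Akira 1/20; Hana 3/40; Haruki 3/20; Kenji 1/4; Reiko 3/20; Ryo 3/20; Sachiko 1/20; Satoshi 1/20; Umeko 3/40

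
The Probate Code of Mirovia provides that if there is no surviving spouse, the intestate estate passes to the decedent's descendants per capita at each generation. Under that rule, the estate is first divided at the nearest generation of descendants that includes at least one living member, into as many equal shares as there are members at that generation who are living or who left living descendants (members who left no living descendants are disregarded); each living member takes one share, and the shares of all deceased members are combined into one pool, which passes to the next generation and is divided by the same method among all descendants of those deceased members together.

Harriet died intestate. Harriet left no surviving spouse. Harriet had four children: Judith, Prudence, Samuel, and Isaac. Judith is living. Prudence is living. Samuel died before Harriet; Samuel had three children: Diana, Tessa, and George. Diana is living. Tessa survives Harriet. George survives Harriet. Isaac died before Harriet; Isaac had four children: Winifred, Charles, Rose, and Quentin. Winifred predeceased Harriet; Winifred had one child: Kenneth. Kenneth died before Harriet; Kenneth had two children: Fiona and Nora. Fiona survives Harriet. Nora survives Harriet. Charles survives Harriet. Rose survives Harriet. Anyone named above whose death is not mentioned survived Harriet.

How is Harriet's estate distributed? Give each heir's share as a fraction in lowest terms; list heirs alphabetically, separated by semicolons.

Charles 1/14; Diana 1/14; Fiona 1/28; George 1/14; Judith 1/4; Nora 1/28; Prudence 1/4; Quentin 1/14; Rose 1/14; Tessa 1/14

There is no surviving spouse, so the entire estate passes to Harriet's descendants per capita at each generation.
At generation 1 (Judith, Prudence, Samuel, Isaac) there are 4 shares of (1)/4 = 1/4 each.
Living: Judith and Prudence — each takes 1/4.
Deceased: Samuel and Isaac. Their combined 1/2 is pooled and carried to generation 2.
At generation 2 (Diana, Tessa, George, Winifred, Charles, Rose, Quentin) there are 7 shares of (1/2)/7 = 1/14 each.
Living: Diana, Tessa, George, Charles, Rose, and Quentin — each takes 1/14.
Deceased: Winifred. That 1/14 share is carried to generation 3.
At generation 3 (Kenneth) there are 1 shares of (1/14)/1 = 1/14 each.
Deceased: Kenneth. That 1/14 share is carried to generation 4.
At generation 4 (Fiona, Nora) there are 2 shares of (1/14)/2 = 1/28 each.
Living: Fiona and Nora — each takes 1/28.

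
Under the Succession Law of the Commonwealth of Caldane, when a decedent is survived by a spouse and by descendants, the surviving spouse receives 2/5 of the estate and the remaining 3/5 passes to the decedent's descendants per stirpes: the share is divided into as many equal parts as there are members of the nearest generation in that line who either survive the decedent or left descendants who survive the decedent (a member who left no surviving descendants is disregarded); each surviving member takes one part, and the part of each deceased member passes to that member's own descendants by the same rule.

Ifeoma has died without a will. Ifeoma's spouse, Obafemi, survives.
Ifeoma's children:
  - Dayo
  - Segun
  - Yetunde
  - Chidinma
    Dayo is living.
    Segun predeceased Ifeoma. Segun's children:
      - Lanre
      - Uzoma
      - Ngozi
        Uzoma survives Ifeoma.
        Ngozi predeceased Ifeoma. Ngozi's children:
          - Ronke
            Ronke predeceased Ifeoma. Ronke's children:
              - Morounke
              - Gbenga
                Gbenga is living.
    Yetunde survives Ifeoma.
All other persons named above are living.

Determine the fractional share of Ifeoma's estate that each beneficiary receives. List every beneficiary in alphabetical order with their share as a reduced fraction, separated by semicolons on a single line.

Obafemi, as surviving spouse, takes 2/5.
The remaining 3/5 passes to Ifeoma's descendants per stirpes.
The 3/5 is divided into 4 equal shares of 3/20 among Dayo, Segun, Yetunde, Chidinma.
Dayo is living and takes 3/20.
Segun predeceased; the 3/20 allotted to Segun's branch passes to Segun's issue by representation.
The 3/20 is divided into 3 equal shares of 1/20 among Lanre, Uzoma, Ngozi.
Lanre is living and takes 1/20.
Uzoma is living and takes 1/20.
Ngozi predeceased; the 1/20 allotted to Ngozi's branch passes to Ngozi's issue by representation.
Ronke's line is the sole branch at this level, so the full 1/20 passes to Ronke's issue by representation.
The 1/20 is divided into 2 equal shares of 1/40 among Morounke, Gbenga.
Morounke is living and takes 1/40.
Gbenga is living and takes 1/40.
Yetunde is living and takes 3/20.
Chidinma is living and takes 3/20.

Chidinma 3/20; Dayo 3/20; Gbenga 1/40; Lanre 1/20; Morounke 1/40; Obafemi 2/5; Uzoma 1/20; Yetunde 3/20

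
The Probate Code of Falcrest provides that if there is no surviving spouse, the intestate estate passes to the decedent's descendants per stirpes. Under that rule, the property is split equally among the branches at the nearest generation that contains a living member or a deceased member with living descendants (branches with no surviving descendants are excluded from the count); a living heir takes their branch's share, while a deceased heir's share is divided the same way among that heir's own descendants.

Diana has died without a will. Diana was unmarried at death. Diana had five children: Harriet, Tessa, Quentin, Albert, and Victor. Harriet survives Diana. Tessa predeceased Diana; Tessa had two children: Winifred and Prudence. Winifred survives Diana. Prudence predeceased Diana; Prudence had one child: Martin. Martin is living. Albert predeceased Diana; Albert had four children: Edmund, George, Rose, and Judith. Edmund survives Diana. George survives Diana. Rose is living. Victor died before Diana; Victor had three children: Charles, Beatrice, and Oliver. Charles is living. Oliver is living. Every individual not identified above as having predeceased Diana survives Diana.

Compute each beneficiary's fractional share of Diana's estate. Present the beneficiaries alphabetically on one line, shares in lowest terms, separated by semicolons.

There is no surviving spouse, so the entire estate passes to Diana's descendants per stirpes.
The estate is divided into 5 equal shares of 1/5 among Harriet, Tessa, Quentin, Albert, Victor.
Harriet is living and takes 1/5.
Tessa predeceased; the 1/5 allotted to Tessa's branch passes to Tessa's issue by representation.
The 1/5 is divided into 2 equal shares of 1/10 among Winifred, Prudence.
Winifred is living and takes 1/10.
Prudence predeceased; the 1/10 allotted to Prudence's branch passes to Prudence's issue by representation.
Martin is the sole taker at this level and receives the full 1/10.
Quentin is living and takes 1/5.
Albert predeceased; the 1/5 allotted to Albert's branch passes to Albert's issue by representation.
The 1/5 is divided into 4 equal shares of 1/20 among Edmund, George, Rose, Judith.
Edmund is living and takes 1/20.
George is living and takes 1/20.
Rose is living and takes 1/20.
Judith is living and takes 1/20.
Victor predeceased; the 1/5 allotted to Victor's branch passes to Victor's issue by representation.
The 1/5 is divided into 3 equal shares of 1/15 among Charles, Beatrice, Oliver.
Charles is living and takes 1/15.
Beatrice is living and takes 1/15.
Oliver is living and takes 1/15.

Beatrice 1/15; Charles 1/15; Edmund 1/20; George 1/20; Harriet 1/5; Judith 1/20; Martin 1/10; Oliver 1/15; Quentin 1/5; Rose 1/20; Winifred 1/10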